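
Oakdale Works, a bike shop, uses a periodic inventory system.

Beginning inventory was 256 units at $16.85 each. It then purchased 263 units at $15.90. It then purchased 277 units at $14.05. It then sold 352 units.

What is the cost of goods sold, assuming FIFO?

Sale 1 (352) [FIFO — oldest first]: 256 @ $16.85 + 96 @ $15.90 = $5,840.00
Ending inventory: 167 @ $15.90 + 277 @ $14.05 = $6,547.15
Check: goods available $12,387.15 = COGS $5,840.00 + ending $6,547.15

COGS = $5,840.00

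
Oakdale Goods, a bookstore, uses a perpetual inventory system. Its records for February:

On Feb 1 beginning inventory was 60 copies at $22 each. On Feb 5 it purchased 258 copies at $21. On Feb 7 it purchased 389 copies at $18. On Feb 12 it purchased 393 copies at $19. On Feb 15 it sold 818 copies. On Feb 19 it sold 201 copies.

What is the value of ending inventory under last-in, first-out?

Feb 15, 818 sold [LIFO — newest first]: 393 @ $19 + 389 @ $18 + 36 @ $21 = $15,225
Feb 19, 201 sold [LIFO — newest first]: 201 @ $21 = $4,221
Total COGS = $15,225 + $4,221 = $19,446
Ending inventory: 60 @ $22 + 21 @ $21 = $1,761

Ending inventory = $1,761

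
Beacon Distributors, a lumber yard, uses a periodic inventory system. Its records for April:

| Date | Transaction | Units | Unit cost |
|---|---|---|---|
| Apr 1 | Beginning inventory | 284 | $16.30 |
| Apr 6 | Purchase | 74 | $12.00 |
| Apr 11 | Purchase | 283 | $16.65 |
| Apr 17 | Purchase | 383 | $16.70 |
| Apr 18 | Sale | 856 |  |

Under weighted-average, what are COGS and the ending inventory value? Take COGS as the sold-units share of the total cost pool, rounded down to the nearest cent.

COGS = $13,897.66; ending inventory = $2,727.59

Apr 18, sell 856: 856/1024 × $16,625.25 → $13,897.66
Ending inventory (cost pool remaining) = $2,727.59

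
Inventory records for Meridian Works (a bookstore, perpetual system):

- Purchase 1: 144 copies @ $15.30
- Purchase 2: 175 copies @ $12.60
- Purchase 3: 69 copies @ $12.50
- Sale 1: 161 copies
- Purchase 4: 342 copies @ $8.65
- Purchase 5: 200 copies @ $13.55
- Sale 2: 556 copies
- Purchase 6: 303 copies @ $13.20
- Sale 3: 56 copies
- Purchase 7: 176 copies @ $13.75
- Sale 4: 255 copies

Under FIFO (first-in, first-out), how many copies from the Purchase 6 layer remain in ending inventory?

Sale 1 (161) [FIFO — oldest first]: 144 @ $15.30 + 17 @ $12.60 = $2,417.40
Sale 2 (556) [FIFO — oldest first]: 158 @ $12.60 + 69 @ $12.50 + 329 @ $8.65 = $5,699.15
Sale 3 (56) [FIFO — oldest first]: 13 @ $8.65 + 43 @ $13.55 = $695.10
Sale 4 (255) [FIFO — oldest first]: 157 @ $13.55 + 98 @ $13.20 = $3,420.95
Total COGS = $2,417.40 + $5,699.15 + $695.10 + $3,420.95 = $12,232.60
Ending inventory: 205 @ $13.20 + 176 @ $13.75 = $5,126.00
Check: goods available $17,358.60 = COGS $12,232.60 + ending $5,126.00

205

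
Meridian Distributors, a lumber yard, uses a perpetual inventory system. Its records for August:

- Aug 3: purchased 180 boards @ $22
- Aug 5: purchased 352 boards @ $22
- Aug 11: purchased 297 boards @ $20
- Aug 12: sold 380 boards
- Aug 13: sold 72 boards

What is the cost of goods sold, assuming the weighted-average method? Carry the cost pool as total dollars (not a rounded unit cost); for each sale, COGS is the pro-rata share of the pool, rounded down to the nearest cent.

After Aug 3: 180 on hand, pool $3,960.00 (≈ $22.0000 each)
After Aug 5: 532 on hand, pool $11,704.00 (≈ $22.0000 each)
After Aug 11: 829 on hand, pool $17,644.00 (≈ $21.2835 each)
Aug 12, sell 380: 380/829 × $17,644.00 → $8,087.72
Aug 13, sell 72: 72/449 × $9,556.28 → $1,532.41
Total COGS = $8,087.72 + $1,532.41 = $9,620.13
Ending inventory (cost pool remaining) = $8,023.87

COGS = $9,620.13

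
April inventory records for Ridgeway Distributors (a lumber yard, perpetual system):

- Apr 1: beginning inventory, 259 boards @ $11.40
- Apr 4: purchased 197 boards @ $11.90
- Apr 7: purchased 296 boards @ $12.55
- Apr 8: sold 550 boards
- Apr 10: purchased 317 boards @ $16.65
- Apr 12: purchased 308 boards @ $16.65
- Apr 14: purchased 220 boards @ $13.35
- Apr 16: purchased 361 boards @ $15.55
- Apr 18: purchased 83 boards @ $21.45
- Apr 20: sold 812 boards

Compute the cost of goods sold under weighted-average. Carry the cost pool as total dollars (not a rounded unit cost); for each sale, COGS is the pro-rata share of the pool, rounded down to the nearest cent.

After Apr 1: 259 on hand, pool $2,952.60 (≈ $11.4000 each)
After Apr 4: 456 on hand, pool $5,296.90 (≈ $11.6160 each)
After Apr 7: 752 on hand, pool $9,011.70 (≈ $11.9836 each)
Apr 8, sell 550: 550/752 × $9,011.70 → $6,591.00
After Apr 10: 519 on hand, pool $7,698.75 (≈ $14.8338 each)
After Apr 12: 827 on hand, pool $12,826.95 (≈ $15.5102 each)
After Apr 14: 1047 on hand, pool $15,763.95 (≈ $15.0563 each)
After Apr 16: 1408 on hand, pool $21,377.50 (≈ $15.1829 each)
After Apr 18: 1491 on hand, pool $23,157.85 (≈ $15.5318 each)
Apr 20, sell 812: 812/1491 × $23,157.85 → $12,611.78
Total COGS = $6,591.00 + $12,611.78 = $19,202.78
Ending inventory (cost pool remaining) = $10,546.07

COGS = $19,202.78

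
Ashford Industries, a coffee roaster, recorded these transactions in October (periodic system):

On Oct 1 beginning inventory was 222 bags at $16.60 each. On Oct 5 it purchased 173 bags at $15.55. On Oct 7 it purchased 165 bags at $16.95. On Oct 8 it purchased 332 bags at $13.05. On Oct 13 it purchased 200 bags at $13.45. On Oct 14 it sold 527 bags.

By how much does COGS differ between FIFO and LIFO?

FIFO COGS: 222 @ $16.60 + 173 @ $15.55 + 132 @ $16.95 = $8,612.75
LIFO COGS: 200 @ $13.45 + 327 @ $13.05 = $6,957.35
Difference = |$8,612.75 − $6,957.35| = $1,655.40

$1,655.40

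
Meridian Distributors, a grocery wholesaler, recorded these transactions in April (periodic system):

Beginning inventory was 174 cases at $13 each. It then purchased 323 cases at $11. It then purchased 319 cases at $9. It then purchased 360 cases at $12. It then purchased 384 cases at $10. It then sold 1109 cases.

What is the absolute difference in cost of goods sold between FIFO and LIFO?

$665

FIFO COGS: 174 @ $13 + 323 @ $11 + 319 @ $9 + 293 @ $12 = $12,202
LIFO COGS: 384 @ $10 + 360 @ $12 + 319 @ $9 + 46 @ $11 = $11,537
Difference = |$12,202 − $11,537| = $665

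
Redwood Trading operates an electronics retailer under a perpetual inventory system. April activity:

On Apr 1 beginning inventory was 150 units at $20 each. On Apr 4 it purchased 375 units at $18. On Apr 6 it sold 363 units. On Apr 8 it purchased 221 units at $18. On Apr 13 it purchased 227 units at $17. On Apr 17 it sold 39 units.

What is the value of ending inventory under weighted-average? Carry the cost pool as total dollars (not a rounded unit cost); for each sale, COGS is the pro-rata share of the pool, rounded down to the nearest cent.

After Apr 1: 150 on hand, pool $3,000.00 (≈ $20.0000 each)
After Apr 4: 525 on hand, pool $9,750.00 (≈ $18.5714 each)
Apr 6, sell 363: 363/525 × $9,750.00 → $6,741.42
After Apr 8: 383 on hand, pool $6,986.58 (≈ $18.2417 each)
After Apr 13: 610 on hand, pool $10,845.58 (≈ $17.7796 each)
Apr 17, sell 39: 39/610 × $10,845.58 → $693.40
Total COGS = $6,741.42 + $693.40 = $7,434.82
Ending inventory (cost pool remaining) = $10,152.18

Ending inventory = $10,152.18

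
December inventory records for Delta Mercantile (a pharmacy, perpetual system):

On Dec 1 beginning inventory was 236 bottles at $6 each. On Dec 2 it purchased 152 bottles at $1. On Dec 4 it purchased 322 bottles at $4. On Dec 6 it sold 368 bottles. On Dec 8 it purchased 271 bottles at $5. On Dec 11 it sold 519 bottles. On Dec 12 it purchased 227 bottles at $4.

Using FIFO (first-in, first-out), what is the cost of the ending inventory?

Ending inventory = $1,378

Dec 6, 368 sold [FIFO — oldest first]: 236 @ $6 + 132 @ $1 = $1,548
Dec 11, 519 sold [FIFO — oldest first]: 20 @ $1 + 322 @ $4 + 177 @ $5 = $2,193
Total COGS = $1,548 + $2,193 = $3,741
Ending inventory: 94 @ $5 + 227 @ $4 = $1,378
Check: goods available $5,119 = COGS $3,741 + ending $1,378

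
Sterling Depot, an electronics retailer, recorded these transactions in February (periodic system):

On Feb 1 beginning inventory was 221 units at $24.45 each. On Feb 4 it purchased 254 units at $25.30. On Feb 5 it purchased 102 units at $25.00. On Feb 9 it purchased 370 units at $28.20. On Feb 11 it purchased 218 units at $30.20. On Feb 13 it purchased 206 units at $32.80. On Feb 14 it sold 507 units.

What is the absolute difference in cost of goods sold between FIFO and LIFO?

FIFO COGS: 221 @ $24.45 + 254 @ $25.30 + 32 @ $25.00 = $12,629.65
LIFO COGS: 206 @ $32.80 + 218 @ $30.20 + 83 @ $28.20 = $15,681.00
Difference = |$12,629.65 − $15,681.00| = $3,051.35

$3,051.35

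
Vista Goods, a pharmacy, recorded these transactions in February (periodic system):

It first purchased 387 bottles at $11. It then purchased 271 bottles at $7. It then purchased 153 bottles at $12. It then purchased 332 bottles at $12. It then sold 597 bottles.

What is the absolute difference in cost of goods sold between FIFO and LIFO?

FIFO COGS: 387 @ $11 + 210 @ $7 = $5,727
LIFO COGS: 332 @ $12 + 153 @ $12 + 112 @ $7 = $6,604
Difference = |$5,727 − $6,604| = $877

$877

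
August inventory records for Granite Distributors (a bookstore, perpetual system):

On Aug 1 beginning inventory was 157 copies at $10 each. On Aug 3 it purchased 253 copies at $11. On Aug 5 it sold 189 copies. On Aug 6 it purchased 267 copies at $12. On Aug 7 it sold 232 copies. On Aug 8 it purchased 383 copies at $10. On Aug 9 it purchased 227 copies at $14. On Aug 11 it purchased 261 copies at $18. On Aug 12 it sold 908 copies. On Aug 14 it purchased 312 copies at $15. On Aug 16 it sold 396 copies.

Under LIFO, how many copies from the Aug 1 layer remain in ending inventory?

Aug 5, 189 sold [LIFO — newest first]: 189 @ $11 = $2,079
Aug 7, 232 sold [LIFO — newest first]: 232 @ $12 = $2,784
Aug 12, 908 sold [LIFO — newest first]: 261 @ $18 + 227 @ $14 + 383 @ $10 + 35 @ $12 + 2 @ $11 = $12,148
Aug 16, 396 sold [LIFO — newest first]: 312 @ $15 + 62 @ $11 + 22 @ $10 = $5,582
Total COGS = $2,079 + $2,784 + $12,148 + $5,582 = $22,593
Ending inventory: 135 @ $10 = $1,350
Check: goods available $23,943 = COGS $22,593 + ending $1,350

135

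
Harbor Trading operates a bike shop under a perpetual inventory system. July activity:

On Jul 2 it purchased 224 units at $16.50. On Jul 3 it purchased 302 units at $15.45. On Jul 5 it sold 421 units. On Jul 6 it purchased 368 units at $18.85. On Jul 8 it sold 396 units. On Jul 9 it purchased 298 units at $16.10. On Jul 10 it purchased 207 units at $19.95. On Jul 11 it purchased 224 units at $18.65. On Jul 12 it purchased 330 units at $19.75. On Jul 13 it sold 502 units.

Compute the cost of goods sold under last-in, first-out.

COGS = $23,753.50

Jul 5, 421 sold [LIFO — newest first]: 302 @ $15.45 + 119 @ $16.50 = $6,629.40
Jul 8, 396 sold [LIFO — newest first]: 368 @ $18.85 + 28 @ $16.50 = $7,398.80
Jul 13, 502 sold [LIFO — newest first]: 330 @ $19.75 + 172 @ $18.65 = $9,725.30
Total COGS = $6,629.40 + $7,398.80 + $9,725.30 = $23,753.50
Ending inventory: 77 @ $16.50 + 298 @ $16.10 + 207 @ $19.95 + 52 @ $18.65 = $11,167.75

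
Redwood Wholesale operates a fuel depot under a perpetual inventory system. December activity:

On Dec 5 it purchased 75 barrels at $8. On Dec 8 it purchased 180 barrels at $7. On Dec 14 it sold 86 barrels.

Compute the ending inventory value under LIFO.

Ending inventory = $1,258

Dec 14, 86 sold [LIFO — newest first]: 86 @ $7 = $602
Ending inventory: 75 @ $8 + 94 @ $7 = $1,258
Check: goods available $1,860 = COGS $602 + ending $1,258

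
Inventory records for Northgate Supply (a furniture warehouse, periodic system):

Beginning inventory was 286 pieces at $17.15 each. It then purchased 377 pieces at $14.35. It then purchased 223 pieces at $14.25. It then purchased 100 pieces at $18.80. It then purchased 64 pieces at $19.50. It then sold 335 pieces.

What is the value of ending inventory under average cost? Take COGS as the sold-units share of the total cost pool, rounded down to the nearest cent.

Sale 1, sell 335: 335/1050 × $16,620.60 → $5,302.76
Ending inventory (cost pool remaining) = $11,317.84
Check: goods available $16,620.60 = COGS $5,302.76 + ending $11,317.84

Ending inventory = $11,317.84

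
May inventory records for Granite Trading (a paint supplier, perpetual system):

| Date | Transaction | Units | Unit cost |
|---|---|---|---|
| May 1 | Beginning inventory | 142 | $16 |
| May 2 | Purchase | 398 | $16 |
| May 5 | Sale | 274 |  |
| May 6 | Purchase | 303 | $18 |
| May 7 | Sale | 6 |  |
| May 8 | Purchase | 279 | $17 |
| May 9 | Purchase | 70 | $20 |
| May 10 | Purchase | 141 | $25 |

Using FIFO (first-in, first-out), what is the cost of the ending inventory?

Ending inventory = $19,282

May 5, 274 sold [FIFO — oldest first]: 142 @ $16 + 132 @ $16 = $4,384
May 7, 6 sold [FIFO — oldest first]: 6 @ $16 = $96
Total COGS = $4,384 + $96 = $4,480
Ending inventory: 260 @ $16 + 303 @ $18 + 279 @ $17 + 70 @ $20 + 141 @ $25 = $19,282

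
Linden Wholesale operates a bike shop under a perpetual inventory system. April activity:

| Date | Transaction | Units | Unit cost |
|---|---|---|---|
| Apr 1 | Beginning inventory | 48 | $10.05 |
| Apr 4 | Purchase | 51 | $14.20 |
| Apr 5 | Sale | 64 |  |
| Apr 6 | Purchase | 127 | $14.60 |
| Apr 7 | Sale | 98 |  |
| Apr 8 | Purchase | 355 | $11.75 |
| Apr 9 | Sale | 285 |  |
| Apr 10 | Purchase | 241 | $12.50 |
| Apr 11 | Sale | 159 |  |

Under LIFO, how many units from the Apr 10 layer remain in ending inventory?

82

Apr 5, 64 sold [LIFO — newest first]: 51 @ $14.20 + 13 @ $10.05 = $854.85
Apr 7, 98 sold [LIFO — newest first]: 98 @ $14.60 = $1,430.80
Apr 9, 285 sold [LIFO — newest first]: 285 @ $11.75 = $3,348.75
Apr 11, 159 sold [LIFO — newest first]: 159 @ $12.50 = $1,987.50
Total COGS = $854.85 + $1,430.80 + $3,348.75 + $1,987.50 = $7,621.90
Ending inventory: 35 @ $10.05 + 29 @ $14.60 + 70 @ $11.75 + 82 @ $12.50 = $2,622.65
Check: goods available $10,244.55 = COGS $7,621.90 + ending $2,622.65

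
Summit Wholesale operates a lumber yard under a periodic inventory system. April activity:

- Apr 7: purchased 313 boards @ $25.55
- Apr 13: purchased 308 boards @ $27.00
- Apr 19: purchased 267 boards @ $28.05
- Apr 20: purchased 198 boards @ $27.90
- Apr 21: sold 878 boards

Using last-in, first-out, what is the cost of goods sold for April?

COGS = $24,012.30

Apr 21, 878 sold [LIFO — newest first]: 198 @ $27.90 + 267 @ $28.05 + 308 @ $27.00 + 105 @ $25.55 = $24,012.30
Ending inventory: 208 @ $25.55 = $5,314.40
Check: goods available $29,326.70 = COGS $24,012.30 + ending $5,314.40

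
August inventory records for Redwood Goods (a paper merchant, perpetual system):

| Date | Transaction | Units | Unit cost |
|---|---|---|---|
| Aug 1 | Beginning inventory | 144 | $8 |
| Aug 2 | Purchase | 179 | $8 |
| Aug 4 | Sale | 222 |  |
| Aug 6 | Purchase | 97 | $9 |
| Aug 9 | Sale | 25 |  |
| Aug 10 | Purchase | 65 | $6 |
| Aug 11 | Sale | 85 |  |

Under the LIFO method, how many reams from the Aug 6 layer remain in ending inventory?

Aug 4, 222 sold [LIFO — newest first]: 179 @ $8 + 43 @ $8 = $1,776
Aug 9, 25 sold [LIFO — newest first]: 25 @ $9 = $225
Aug 11, 85 sold [LIFO — newest first]: 65 @ $6 + 20 @ $9 = $570
Total COGS = $1,776 + $225 + $570 = $2,571
Ending inventory: 101 @ $8 + 52 @ $9 = $1,276
Check: goods available $3,847 = COGS $2,571 + ending $1,276

52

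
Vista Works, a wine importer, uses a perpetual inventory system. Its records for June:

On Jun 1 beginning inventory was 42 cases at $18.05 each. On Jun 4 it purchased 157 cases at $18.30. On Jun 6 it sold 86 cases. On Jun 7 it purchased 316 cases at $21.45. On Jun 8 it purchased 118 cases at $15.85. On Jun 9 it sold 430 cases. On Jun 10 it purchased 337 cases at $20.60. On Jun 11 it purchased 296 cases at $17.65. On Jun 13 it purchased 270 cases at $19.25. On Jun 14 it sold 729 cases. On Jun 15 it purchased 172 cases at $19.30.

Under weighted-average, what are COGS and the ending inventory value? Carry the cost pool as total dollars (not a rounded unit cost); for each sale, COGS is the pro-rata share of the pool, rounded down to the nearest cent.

COGS = $24,036.34; ending inventory = $8,927.06

After Jun 1: 42 on hand, pool $758.10 (≈ $18.0500 each)
After Jun 4: 199 on hand, pool $3,631.20 (≈ $18.2472 each)
Jun 6, sell 86: 86/199 × $3,631.20 → $1,569.26
After Jun 7: 429 on hand, pool $8,840.14 (≈ $20.6064 each)
After Jun 8: 547 on hand, pool $10,710.44 (≈ $19.5803 each)
Jun 9, sell 430: 430/547 × $10,710.44 → $8,419.54
After Jun 10: 454 on hand, pool $9,233.10 (≈ $20.3372 each)
After Jun 11: 750 on hand, pool $14,457.50 (≈ $19.2767 each)
After Jun 13: 1020 on hand, pool $19,655.00 (≈ $19.2696 each)
Jun 14, sell 729: 729/1020 × $19,655.00 → $14,047.54
After Jun 15: 463 on hand, pool $8,927.06 (≈ $19.2809 each)
Total COGS = $1,569.26 + $8,419.54 + $14,047.54 = $24,036.34
Ending inventory (cost pool remaining) = $8,927.06
Check: goods available $32,963.40 = COGS $24,036.34 + ending $8,927.06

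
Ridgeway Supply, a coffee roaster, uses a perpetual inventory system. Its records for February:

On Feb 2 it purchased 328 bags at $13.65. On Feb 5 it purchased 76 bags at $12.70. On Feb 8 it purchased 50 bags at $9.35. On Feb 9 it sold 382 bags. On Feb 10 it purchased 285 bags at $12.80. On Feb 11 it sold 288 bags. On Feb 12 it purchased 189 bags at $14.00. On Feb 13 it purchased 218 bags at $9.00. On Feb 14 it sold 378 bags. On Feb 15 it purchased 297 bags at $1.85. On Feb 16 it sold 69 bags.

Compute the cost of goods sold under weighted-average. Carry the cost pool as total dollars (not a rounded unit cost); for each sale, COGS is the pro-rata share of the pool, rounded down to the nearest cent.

COGS = $13,328.30

After Feb 2: 328 on hand, pool $4,477.20 (≈ $13.6500 each)
After Feb 5: 404 on hand, pool $5,442.40 (≈ $13.4713 each)
After Feb 8: 454 on hand, pool $5,909.90 (≈ $13.0174 each)
Feb 9, sell 382: 382/454 × $5,909.90 → $4,972.64
After Feb 10: 357 on hand, pool $4,585.26 (≈ $12.8439 each)
Feb 11, sell 288: 288/357 × $4,585.26 → $3,699.03
After Feb 12: 258 on hand, pool $3,532.23 (≈ $13.6908 each)
After Feb 13: 476 on hand, pool $5,494.23 (≈ $11.5425 each)
Feb 14, sell 378: 378/476 × $5,494.23 → $4,363.06
After Feb 15: 395 on hand, pool $1,680.62 (≈ $4.2547 each)
Feb 16, sell 69: 69/395 × $1,680.62 → $293.57
Total COGS = $4,972.64 + $3,699.03 + $4,363.06 + $293.57 = $13,328.30
Ending inventory (cost pool remaining) = $1,387.05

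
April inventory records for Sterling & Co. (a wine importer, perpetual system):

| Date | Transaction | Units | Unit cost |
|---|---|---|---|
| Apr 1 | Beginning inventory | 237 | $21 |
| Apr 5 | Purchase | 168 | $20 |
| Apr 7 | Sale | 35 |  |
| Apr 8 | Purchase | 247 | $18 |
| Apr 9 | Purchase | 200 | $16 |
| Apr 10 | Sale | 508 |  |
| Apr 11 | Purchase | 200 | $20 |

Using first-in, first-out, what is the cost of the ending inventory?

Ending inventory = $9,162

Apr 7, 35 sold [FIFO — oldest first]: 35 @ $21 = $735
Apr 10, 508 sold [FIFO — oldest first]: 202 @ $21 + 168 @ $20 + 138 @ $18 = $10,086
Total COGS = $735 + $10,086 = $10,821
Ending inventory: 109 @ $18 + 200 @ $16 + 200 @ $20 = $9,162
Check: goods available $19,983 = COGS $10,821 + ending $9,162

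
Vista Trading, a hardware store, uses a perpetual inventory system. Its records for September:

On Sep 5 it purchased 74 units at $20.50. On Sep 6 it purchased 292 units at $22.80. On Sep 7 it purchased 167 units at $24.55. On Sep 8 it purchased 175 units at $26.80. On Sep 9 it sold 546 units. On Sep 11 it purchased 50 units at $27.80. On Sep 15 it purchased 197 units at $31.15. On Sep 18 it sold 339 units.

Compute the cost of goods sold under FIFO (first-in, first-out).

Sep 9, 546 sold [FIFO — oldest first]: 74 @ $20.50 + 292 @ $22.80 + 167 @ $24.55 + 13 @ $26.80 = $12,622.85
Sep 18, 339 sold [FIFO — oldest first]: 162 @ $26.80 + 50 @ $27.80 + 127 @ $31.15 = $9,687.65
Total COGS = $12,622.85 + $9,687.65 = $22,310.50
Ending inventory: 70 @ $31.15 = $2,180.50

COGS = $22,310.50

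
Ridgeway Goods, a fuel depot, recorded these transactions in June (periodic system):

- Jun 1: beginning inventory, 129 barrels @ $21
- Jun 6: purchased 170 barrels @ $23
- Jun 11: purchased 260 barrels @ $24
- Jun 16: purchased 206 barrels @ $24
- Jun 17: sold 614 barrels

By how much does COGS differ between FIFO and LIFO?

$409

FIFO COGS: 129 @ $21 + 170 @ $23 + 260 @ $24 + 55 @ $24 = $14,179
LIFO COGS: 206 @ $24 + 260 @ $24 + 148 @ $23 = $14,588
Difference = |$14,179 − $14,588| = $409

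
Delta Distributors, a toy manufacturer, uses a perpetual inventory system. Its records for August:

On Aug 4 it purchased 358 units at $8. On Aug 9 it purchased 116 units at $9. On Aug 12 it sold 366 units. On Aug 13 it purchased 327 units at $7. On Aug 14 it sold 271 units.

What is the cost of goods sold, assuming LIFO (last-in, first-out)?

Aug 12, 366 sold [LIFO — newest first]: 116 @ $9 + 250 @ $8 = $3,044
Aug 14, 271 sold [LIFO — newest first]: 271 @ $7 = $1,897
Total COGS = $3,044 + $1,897 = $4,941
Ending inventory: 108 @ $8 + 56 @ $7 = $1,256

COGS = $4,941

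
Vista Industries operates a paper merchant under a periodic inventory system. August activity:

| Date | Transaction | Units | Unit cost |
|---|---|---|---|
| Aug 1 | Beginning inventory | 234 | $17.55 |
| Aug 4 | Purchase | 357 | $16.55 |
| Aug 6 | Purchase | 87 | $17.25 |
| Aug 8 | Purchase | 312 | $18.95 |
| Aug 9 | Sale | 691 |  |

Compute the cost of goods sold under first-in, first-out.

Aug 9, 691 sold [FIFO — oldest first]: 234 @ $17.55 + 357 @ $16.55 + 87 @ $17.25 + 13 @ $18.95 = $11,762.15
Ending inventory: 299 @ $18.95 = $5,666.05
Check: goods available $17,428.20 = COGS $11,762.15 + ending $5,666.05

COGS = $11,762.15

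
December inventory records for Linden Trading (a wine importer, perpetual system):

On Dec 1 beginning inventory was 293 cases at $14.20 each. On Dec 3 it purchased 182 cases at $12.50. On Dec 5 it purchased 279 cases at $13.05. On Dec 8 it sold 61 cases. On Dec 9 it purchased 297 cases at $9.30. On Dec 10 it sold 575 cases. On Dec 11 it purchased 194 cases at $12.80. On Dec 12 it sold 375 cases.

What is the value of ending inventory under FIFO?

Ending inventory = $2,855.20

Dec 8, 61 sold [FIFO — oldest first]: 61 @ $14.20 = $866.20
Dec 10, 575 sold [FIFO — oldest first]: 232 @ $14.20 + 182 @ $12.50 + 161 @ $13.05 = $7,670.45
Dec 12, 375 sold [FIFO — oldest first]: 118 @ $13.05 + 257 @ $9.30 = $3,930.00
Total COGS = $866.20 + $7,670.45 + $3,930.00 = $12,466.65
Ending inventory: 40 @ $9.30 + 194 @ $12.80 = $2,855.20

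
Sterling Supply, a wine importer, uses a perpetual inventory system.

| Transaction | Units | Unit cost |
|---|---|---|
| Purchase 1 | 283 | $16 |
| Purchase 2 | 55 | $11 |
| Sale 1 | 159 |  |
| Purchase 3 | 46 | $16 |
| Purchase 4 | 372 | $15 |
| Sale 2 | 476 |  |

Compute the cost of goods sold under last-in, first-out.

COGS = $9,513

Sale 1 (159) [LIFO — newest first]: 55 @ $11 + 104 @ $16 = $2,269
Sale 2 (476) [LIFO — newest first]: 372 @ $15 + 46 @ $16 + 58 @ $16 = $7,244
Total COGS = $2,269 + $7,244 = $9,513
Ending inventory: 121 @ $16 = $1,936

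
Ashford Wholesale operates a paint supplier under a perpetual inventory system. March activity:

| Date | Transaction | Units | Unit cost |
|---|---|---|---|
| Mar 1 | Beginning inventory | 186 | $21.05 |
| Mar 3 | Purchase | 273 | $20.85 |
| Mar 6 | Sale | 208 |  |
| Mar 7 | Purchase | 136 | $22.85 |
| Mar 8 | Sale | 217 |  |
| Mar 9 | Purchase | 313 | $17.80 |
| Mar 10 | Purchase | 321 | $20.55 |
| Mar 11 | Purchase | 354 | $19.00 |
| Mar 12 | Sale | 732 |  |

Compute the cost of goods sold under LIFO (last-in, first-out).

Mar 6, 208 sold [LIFO — newest first]: 208 @ $20.85 = $4,336.80
Mar 8, 217 sold [LIFO — newest first]: 136 @ $22.85 + 65 @ $20.85 + 16 @ $21.05 = $4,799.65
Mar 12, 732 sold [LIFO — newest first]: 354 @ $19.00 + 321 @ $20.55 + 57 @ $17.80 = $14,337.15
Total COGS = $4,336.80 + $4,799.65 + $14,337.15 = $23,473.60
Ending inventory: 170 @ $21.05 + 256 @ $17.80 = $8,135.30

COGS = $23,473.60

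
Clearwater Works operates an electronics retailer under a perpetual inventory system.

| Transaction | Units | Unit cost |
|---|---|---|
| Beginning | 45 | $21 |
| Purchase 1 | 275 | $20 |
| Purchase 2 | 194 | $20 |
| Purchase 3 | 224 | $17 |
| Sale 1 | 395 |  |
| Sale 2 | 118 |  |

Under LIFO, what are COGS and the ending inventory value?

Sale 1 (395) [LIFO — newest first]: 224 @ $17 + 171 @ $20 = $7,228
Sale 2 (118) [LIFO — newest first]: 23 @ $20 + 95 @ $20 = $2,360
Total COGS = $7,228 + $2,360 = $9,588
Ending inventory: 45 @ $21 + 180 @ $20 = $4,545

COGS = $9,588; ending inventory = $4,545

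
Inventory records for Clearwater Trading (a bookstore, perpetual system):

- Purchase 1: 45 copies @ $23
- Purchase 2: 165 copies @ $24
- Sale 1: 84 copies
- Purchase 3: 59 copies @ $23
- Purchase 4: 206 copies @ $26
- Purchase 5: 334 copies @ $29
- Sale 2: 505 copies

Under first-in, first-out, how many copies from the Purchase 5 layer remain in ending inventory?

Sale 1 (84) [FIFO — oldest first]: 45 @ $23 + 39 @ $24 = $1,971
Sale 2 (505) [FIFO — oldest first]: 126 @ $24 + 59 @ $23 + 206 @ $26 + 114 @ $29 = $13,043
Total COGS = $1,971 + $13,043 = $15,014
Ending inventory: 220 @ $29 = $6,380
Check: goods available $21,394 = COGS $15,014 + ending $6,380

220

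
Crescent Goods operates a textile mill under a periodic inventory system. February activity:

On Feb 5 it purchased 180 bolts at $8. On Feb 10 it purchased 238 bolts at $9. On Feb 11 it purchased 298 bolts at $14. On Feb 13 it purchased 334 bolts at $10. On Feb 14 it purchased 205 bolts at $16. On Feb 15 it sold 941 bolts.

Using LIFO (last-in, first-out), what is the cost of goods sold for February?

COGS = $11,728

Feb 15, 941 sold [LIFO — newest first]: 205 @ $16 + 334 @ $10 + 298 @ $14 + 104 @ $9 = $11,728
Ending inventory: 180 @ $8 + 134 @ $9 = $2,646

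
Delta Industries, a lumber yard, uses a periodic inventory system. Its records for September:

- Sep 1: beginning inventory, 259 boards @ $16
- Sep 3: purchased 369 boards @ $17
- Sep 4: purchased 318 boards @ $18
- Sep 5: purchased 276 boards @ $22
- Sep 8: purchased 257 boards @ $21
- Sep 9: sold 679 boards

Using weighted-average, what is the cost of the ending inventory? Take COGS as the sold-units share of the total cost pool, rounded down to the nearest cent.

Ending inventory = $14,934.42

Sep 9, sell 679: 679/1479 × $27,610.00 → $12,675.58
Ending inventory (cost pool remaining) = $14,934.42
Check: goods available $27,610.00 = COGS $12,675.58 + ending $14,934.42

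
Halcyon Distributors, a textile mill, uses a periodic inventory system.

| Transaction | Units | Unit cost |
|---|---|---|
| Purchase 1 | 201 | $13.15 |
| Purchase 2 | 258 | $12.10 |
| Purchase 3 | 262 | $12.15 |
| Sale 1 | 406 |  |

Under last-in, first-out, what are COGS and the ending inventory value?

COGS = $4,925.70; ending inventory = $4,022.55

Sale 1 (406) [LIFO — newest first]: 262 @ $12.15 + 144 @ $12.10 = $4,925.70
Ending inventory: 201 @ $13.15 + 114 @ $12.10 = $4,022.55
Check: goods available $8,948.25 = COGS $4,925.70 + ending $4,022.55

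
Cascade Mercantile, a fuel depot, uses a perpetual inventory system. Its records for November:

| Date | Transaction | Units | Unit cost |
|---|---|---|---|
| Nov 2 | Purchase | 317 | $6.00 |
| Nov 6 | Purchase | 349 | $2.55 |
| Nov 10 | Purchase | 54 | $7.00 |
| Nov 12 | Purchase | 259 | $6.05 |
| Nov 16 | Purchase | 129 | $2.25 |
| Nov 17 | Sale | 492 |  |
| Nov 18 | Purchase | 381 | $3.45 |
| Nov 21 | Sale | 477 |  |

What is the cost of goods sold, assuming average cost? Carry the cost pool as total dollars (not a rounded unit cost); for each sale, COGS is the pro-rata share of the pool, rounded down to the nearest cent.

After Nov 2: 317 on hand, pool $1,902.00 (≈ $6.0000 each)
After Nov 6: 666 on hand, pool $2,791.95 (≈ $4.1921 each)
After Nov 10: 720 on hand, pool $3,169.95 (≈ $4.4027 each)
After Nov 12: 979 on hand, pool $4,736.90 (≈ $4.8385 each)
After Nov 16: 1108 on hand, pool $5,027.15 (≈ $4.5371 each)
Nov 17, sell 492: 492/1108 × $5,027.15 → $2,232.27
After Nov 18: 997 on hand, pool $4,109.33 (≈ $4.1217 each)
Nov 21, sell 477: 477/997 × $4,109.33 → $1,966.04
Total COGS = $2,232.27 + $1,966.04 = $4,198.31
Ending inventory (cost pool remaining) = $2,143.29

COGS = $4,198.31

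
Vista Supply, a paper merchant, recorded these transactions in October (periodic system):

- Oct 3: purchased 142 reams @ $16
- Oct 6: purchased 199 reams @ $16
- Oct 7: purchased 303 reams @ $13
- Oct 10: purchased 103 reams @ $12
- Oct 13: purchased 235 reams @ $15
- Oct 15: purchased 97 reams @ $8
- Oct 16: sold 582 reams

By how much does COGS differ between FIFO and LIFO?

FIFO COGS: 142 @ $16 + 199 @ $16 + 241 @ $13 = $8,589
LIFO COGS: 97 @ $8 + 235 @ $15 + 103 @ $12 + 147 @ $13 = $7,448
Difference = |$8,589 − $7,448| = $1,141

$1,141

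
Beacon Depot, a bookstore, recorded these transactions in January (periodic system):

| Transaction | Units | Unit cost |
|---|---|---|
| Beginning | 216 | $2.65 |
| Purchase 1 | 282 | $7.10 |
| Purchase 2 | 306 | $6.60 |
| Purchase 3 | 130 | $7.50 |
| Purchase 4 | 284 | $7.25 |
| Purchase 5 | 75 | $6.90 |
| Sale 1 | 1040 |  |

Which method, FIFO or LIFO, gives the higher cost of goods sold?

FIFO COGS: 216 @ $2.65 + 282 @ $7.10 + 306 @ $6.60 + 130 @ $7.50 + 106 @ $7.25 = $6,337.70
LIFO COGS: 75 @ $6.90 + 284 @ $7.25 + 130 @ $7.50 + 306 @ $6.60 + 245 @ $7.10 = $7,310.60

LIFO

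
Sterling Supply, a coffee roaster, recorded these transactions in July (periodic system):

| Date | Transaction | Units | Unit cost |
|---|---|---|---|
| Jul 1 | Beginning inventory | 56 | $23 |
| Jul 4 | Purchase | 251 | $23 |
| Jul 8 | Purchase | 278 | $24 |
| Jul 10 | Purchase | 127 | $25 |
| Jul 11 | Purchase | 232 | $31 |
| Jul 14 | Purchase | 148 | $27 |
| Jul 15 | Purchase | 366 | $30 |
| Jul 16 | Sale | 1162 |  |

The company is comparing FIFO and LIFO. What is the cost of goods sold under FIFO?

FIFO COGS: 56 @ $23 + 251 @ $23 + 278 @ $24 + 127 @ $25 + 232 @ $31 + 148 @ $27 + 70 @ $30 = $30,196
LIFO COGS: 366 @ $30 + 148 @ $27 + 232 @ $31 + 127 @ $25 + 278 @ $24 + 11 @ $23 = $32,268

COGS = $30,196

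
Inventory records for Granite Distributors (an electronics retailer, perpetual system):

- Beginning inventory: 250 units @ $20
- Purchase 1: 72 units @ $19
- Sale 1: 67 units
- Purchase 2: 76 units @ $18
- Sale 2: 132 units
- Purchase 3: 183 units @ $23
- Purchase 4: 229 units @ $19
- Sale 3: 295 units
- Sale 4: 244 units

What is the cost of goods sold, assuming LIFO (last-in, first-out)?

COGS = $14,856

Sale 1 (67) [LIFO — newest first]: 67 @ $19 = $1,273
Sale 2 (132) [LIFO — newest first]: 76 @ $18 + 5 @ $19 + 51 @ $20 = $2,483
Sale 3 (295) [LIFO — newest first]: 229 @ $19 + 66 @ $23 = $5,869
Sale 4 (244) [LIFO — newest first]: 117 @ $23 + 127 @ $20 = $5,231
Total COGS = $1,273 + $2,483 + $5,869 + $5,231 = $14,856
Ending inventory: 72 @ $20 = $1,440
Check: goods available $16,296 = COGS $14,856 + ending $1,440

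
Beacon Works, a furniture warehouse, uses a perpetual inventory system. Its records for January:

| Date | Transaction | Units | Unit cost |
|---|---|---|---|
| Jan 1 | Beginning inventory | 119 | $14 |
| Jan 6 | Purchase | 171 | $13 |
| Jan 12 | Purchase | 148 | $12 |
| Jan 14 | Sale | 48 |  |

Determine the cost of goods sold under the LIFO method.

COGS = $576

Jan 14, 48 sold [LIFO — newest first]: 48 @ $12 = $576
Ending inventory: 119 @ $14 + 171 @ $13 + 100 @ $12 = $5,089
Check: goods available $5,665 = COGS $576 + ending $5,089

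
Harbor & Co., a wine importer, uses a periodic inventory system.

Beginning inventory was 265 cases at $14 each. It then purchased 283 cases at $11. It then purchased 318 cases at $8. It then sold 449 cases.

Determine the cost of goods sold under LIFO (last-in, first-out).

Sale 1 (449) [LIFO — newest first]: 318 @ $8 + 131 @ $11 = $3,985
Ending inventory: 265 @ $14 + 152 @ $11 = $5,382

COGS = $3,985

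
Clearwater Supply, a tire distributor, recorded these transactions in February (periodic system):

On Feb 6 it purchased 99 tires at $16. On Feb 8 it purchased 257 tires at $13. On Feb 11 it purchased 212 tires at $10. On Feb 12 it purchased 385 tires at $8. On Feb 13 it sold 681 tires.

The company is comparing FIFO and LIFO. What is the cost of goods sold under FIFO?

FIFO COGS: 99 @ $16 + 257 @ $13 + 212 @ $10 + 113 @ $8 = $7,949
LIFO COGS: 385 @ $8 + 212 @ $10 + 84 @ $13 = $6,292

COGS = $7,949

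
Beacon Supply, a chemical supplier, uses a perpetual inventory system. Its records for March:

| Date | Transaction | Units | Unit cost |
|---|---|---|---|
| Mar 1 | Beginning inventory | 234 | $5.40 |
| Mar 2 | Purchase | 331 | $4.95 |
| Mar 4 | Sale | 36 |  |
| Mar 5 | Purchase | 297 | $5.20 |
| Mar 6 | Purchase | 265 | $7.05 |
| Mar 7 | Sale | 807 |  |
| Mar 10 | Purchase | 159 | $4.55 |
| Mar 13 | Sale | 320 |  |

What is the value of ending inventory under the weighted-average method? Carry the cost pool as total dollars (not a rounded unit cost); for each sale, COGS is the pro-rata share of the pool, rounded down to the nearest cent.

After Mar 1: 234 on hand, pool $1,263.60 (≈ $5.4000 each)
After Mar 2: 565 on hand, pool $2,902.05 (≈ $5.1364 each)
Mar 4, sell 36: 36/565 × $2,902.05 → $184.90
After Mar 5: 826 on hand, pool $4,261.55 (≈ $5.1593 each)
After Mar 6: 1091 on hand, pool $6,129.80 (≈ $5.6185 each)
Mar 7, sell 807: 807/1091 × $6,129.80 → $4,534.14
After Mar 10: 443 on hand, pool $2,319.11 (≈ $5.2350 each)
Mar 13, sell 320: 320/443 × $2,319.11 → $1,675.20
Total COGS = $184.90 + $4,534.14 + $1,675.20 = $6,394.24
Ending inventory (cost pool remaining) = $643.91

Ending inventory = $643.91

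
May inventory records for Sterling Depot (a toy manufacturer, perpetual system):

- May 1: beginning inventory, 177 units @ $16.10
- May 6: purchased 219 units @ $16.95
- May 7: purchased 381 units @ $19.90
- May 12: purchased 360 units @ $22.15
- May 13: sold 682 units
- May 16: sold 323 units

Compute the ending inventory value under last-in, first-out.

Ending inventory = $2,125.20

May 13, 682 sold [LIFO — newest first]: 360 @ $22.15 + 322 @ $19.90 = $14,381.80
May 16, 323 sold [LIFO — newest first]: 59 @ $19.90 + 219 @ $16.95 + 45 @ $16.10 = $5,610.65
Total COGS = $14,381.80 + $5,610.65 = $19,992.45
Ending inventory: 132 @ $16.10 = $2,125.20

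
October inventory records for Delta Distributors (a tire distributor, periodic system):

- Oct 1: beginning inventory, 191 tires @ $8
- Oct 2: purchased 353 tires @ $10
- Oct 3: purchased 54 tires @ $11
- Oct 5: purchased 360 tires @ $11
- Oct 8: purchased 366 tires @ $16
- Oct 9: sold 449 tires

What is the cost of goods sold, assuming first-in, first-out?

Oct 9, 449 sold [FIFO — oldest first]: 191 @ $8 + 258 @ $10 = $4,108
Ending inventory: 95 @ $10 + 54 @ $11 + 360 @ $11 + 366 @ $16 = $11,360
Check: goods available $15,468 = COGS $4,108 + ending $11,360

COGS = $4,108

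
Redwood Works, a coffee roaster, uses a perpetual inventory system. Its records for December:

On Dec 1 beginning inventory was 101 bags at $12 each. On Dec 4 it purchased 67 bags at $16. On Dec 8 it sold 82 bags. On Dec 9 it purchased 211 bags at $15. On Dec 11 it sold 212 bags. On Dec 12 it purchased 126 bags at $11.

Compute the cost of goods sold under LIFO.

Dec 8, 82 sold [LIFO — newest first]: 67 @ $16 + 15 @ $12 = $1,252
Dec 11, 212 sold [LIFO — newest first]: 211 @ $15 + 1 @ $12 = $3,177
Total COGS = $1,252 + $3,177 = $4,429
Ending inventory: 85 @ $12 + 126 @ $11 = $2,406
Check: goods available $6,835 = COGS $4,429 + ending $2,406

COGS = $4,429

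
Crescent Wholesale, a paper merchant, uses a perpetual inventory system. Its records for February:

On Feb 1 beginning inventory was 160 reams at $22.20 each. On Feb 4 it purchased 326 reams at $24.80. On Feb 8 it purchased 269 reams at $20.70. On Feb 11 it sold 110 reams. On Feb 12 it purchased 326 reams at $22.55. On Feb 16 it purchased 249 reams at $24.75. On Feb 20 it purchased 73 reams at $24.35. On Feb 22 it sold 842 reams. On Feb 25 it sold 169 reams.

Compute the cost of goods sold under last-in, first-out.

Feb 11, 110 sold [LIFO — newest first]: 110 @ $20.70 = $2,277.00
Feb 22, 842 sold [LIFO — newest first]: 73 @ $24.35 + 249 @ $24.75 + 326 @ $22.55 + 159 @ $20.70 + 35 @ $24.80 = $19,450.90
Feb 25, 169 sold [LIFO — newest first]: 169 @ $24.80 = $4,191.20
Total COGS = $2,277.00 + $19,450.90 + $4,191.20 = $25,919.10
Ending inventory: 160 @ $22.20 + 122 @ $24.80 = $6,577.60

COGS = $25,919.10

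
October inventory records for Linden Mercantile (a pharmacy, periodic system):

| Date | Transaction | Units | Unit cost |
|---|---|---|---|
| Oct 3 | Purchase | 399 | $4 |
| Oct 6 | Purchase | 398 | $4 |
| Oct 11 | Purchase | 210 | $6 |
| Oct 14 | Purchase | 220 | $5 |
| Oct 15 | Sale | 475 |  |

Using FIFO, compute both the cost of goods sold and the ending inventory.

Oct 15, 475 sold [FIFO — oldest first]: 399 @ $4 + 76 @ $4 = $1,900
Ending inventory: 322 @ $4 + 210 @ $6 + 220 @ $5 = $3,648
Check: goods available $5,548 = COGS $1,900 + ending $3,648

COGS = $1,900; ending inventory = $3,648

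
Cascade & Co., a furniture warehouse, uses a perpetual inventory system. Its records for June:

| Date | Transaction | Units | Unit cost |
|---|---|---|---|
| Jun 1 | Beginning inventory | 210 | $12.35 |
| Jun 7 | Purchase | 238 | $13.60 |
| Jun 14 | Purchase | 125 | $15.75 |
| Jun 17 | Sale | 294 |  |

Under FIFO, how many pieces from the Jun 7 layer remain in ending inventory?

154

Jun 17, 294 sold [FIFO — oldest first]: 210 @ $12.35 + 84 @ $13.60 = $3,735.90
Ending inventory: 154 @ $13.60 + 125 @ $15.75 = $4,063.15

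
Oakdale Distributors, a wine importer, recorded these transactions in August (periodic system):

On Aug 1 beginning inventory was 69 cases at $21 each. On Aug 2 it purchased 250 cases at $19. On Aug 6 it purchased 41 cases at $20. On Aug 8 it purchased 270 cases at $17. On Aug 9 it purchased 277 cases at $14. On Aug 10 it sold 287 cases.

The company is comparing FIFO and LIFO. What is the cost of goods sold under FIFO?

COGS = $5,591

FIFO COGS: 69 @ $21 + 218 @ $19 = $5,591
LIFO COGS: 277 @ $14 + 10 @ $17 = $4,048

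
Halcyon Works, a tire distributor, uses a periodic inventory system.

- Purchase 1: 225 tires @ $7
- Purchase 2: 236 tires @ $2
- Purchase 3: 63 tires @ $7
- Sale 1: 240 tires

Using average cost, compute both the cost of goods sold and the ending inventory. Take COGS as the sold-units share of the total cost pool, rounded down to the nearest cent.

Sale 1, sell 240: 240/524 × $2,488.00 → $1,139.54
Ending inventory (cost pool remaining) = $1,348.46

COGS = $1,139.54; ending inventory = $1,348.46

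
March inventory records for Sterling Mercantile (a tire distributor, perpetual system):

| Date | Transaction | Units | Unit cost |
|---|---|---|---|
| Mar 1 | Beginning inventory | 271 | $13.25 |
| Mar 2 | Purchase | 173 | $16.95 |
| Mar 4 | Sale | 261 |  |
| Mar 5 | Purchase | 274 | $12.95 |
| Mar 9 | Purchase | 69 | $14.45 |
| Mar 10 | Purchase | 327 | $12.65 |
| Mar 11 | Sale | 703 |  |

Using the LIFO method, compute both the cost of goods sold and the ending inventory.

COGS = $13,217.50; ending inventory = $1,987.50

Mar 4, 261 sold [LIFO — newest first]: 173 @ $16.95 + 88 @ $13.25 = $4,098.35
Mar 11, 703 sold [LIFO — newest first]: 327 @ $12.65 + 69 @ $14.45 + 274 @ $12.95 + 33 @ $13.25 = $9,119.15
Total COGS = $4,098.35 + $9,119.15 = $13,217.50
Ending inventory: 150 @ $13.25 = $1,987.50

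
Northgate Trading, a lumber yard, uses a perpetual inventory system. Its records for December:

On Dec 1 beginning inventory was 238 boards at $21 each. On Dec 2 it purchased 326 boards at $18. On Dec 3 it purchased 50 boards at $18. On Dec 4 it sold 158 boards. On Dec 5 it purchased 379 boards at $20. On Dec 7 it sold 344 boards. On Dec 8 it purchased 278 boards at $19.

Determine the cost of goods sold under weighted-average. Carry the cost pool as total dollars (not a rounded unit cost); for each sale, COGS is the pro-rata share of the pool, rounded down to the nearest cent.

COGS = $9,750.46

After Dec 1: 238 on hand, pool $4,998.00 (≈ $21.0000 each)
After Dec 2: 564 on hand, pool $10,866.00 (≈ $19.2660 each)
After Dec 3: 614 on hand, pool $11,766.00 (≈ $19.1629 each)
Dec 4, sell 158: 158/614 × $11,766.00 → $3,027.73
After Dec 5: 835 on hand, pool $16,318.27 (≈ $19.5428 each)
Dec 7, sell 344: 344/835 × $16,318.27 → $6,722.73
After Dec 8: 769 on hand, pool $14,877.54 (≈ $19.3466 each)
Total COGS = $3,027.73 + $6,722.73 = $9,750.46
Ending inventory (cost pool remaining) = $14,877.54
Check: goods available $24,628.00 = COGS $9,750.46 + ending $14,877.54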